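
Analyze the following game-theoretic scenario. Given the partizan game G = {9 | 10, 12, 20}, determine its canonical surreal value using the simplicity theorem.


Left options: {9}, max = 9
Right options: {10, 12, 20}, min = 10
All options are numbers and max(Left) < min(Right), so by the simplicity theorem the value is the simplest (earliest-born) number strictly between 9 and 10.
No integer lies strictly between 9 and 10, so the value is the dyadic rational m/2^k in the interval with the smallest k (then m odd); search k = 1, 2, ...:
Denominator 2: 19/2 lies strictly between 9 and 10 -- found.
The simplest number in the interval is 19/2.
Game value = 19/2

19/2


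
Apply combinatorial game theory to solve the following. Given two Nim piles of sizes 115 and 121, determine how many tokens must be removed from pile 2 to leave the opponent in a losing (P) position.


Piles: 115 and 121
Current XOR: 115 XOR 121 = 10 (non-zero, so this is an N-position).
To make the XOR zero, we need to find a move that balances the piles.
For pile 2 (size 121): target = 121 XOR 10 = 115
We reduce pile 2 from 121 to 115.
Tokens removed: 121 - 115 = 6
Verification: 115 XOR 115 = 0

6


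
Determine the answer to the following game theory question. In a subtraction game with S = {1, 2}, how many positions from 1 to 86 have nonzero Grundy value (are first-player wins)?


Subtraction set S = {1, 2}, so G(n) = n mod 3.
G(n) = 0 when n is a multiple of 3.
Multiples of 3 in [1, 86]: 28
N-positions (nonzero Grundy) = 86 - 28 = 58

58


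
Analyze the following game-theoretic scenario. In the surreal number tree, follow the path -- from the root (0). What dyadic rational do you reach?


Sign expansion: --
Rule: track bounds (lo, hi), initially (-inf, +inf). On '+', the current value becomes lo and we move to the simplest number in (value, hi): value + 1 if hi = +inf, otherwise the midpoint (value + hi)/2. On '-', the current value becomes hi and we move to value - 1 if lo = -inf, otherwise the midpoint (lo + value)/2.
Start at 0.
Step 1: sign = -, move left. Bounds: (-inf, 0). Value = -1
Step 2: sign = -, move left. Bounds: (-inf, -1). Value = -2
The surreal number with sign expansion -- is -2.

-2


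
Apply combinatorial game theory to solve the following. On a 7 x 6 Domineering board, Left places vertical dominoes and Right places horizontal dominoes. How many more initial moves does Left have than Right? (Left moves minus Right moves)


Board is 7 x 6 (rows x cols).
Left (vertical) placements: (rows-1) * cols = 6 * 6 = 36
Right (horizontal) placements: rows * (cols-1) = 7 * 5 = 35
Advantage = Left - Right = 36 - 35 = 1

1


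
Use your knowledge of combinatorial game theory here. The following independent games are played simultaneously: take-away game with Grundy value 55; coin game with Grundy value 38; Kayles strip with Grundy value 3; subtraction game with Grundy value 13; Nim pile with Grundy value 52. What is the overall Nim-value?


By the Sprague-Grundy theorem, the Grundy value of a sum of games is the XOR of individual Grundy values.
take-away game: Grundy value = 55. Running XOR: 0 XOR 55 = 55
coin game: Grundy value = 38. Running XOR: 55 XOR 38 = 17
Kayles strip: Grundy value = 3. Running XOR: 17 XOR 3 = 18
subtraction game: Grundy value = 13. Running XOR: 18 XOR 13 = 31
Nim pile: Grundy value = 52. Running XOR: 31 XOR 52 = 43
The combined Grundy value is 43.

43


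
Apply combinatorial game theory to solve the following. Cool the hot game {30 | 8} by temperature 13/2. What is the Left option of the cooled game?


Original game: {30 | 8} (a switch {a | b} with a > b).
Cooling by t (for t below the temperature (a - b)/2 = 11) taxes each move by t: {a | b} cooled by t is {a - t | b + t}.
Cooling amount: t = 13/2
Cooled Left option: 30 - 13/2 = 47/2
Cooled Right option: 8 + 13/2 = 29/2
Cooled game: {47/2 | 29/2}
Left option = 47/2

47/2


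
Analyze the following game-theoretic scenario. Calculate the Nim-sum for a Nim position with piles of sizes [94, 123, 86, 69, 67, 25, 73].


We need the XOR (exclusive or) of all pile sizes.
After XOR-ing pile 1 (size 94): 0 XOR 94 = 94
After XOR-ing pile 2 (size 123): 94 XOR 123 = 37
After XOR-ing pile 3 (size 86): 37 XOR 86 = 115
After XOR-ing pile 4 (size 69): 115 XOR 69 = 54
After XOR-ing pile 5 (size 67): 54 XOR 67 = 117
After XOR-ing pile 6 (size 25): 117 XOR 25 = 108
After XOR-ing pile 7 (size 73): 108 XOR 73 = 37
The Nim-value of this position is 37.

37


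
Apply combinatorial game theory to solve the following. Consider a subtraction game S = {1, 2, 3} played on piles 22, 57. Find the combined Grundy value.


Subtraction set: {1, 2, 3}
For this subtraction set, G(n) = n mod 4 (period = max + 1 = 4).
Pile 1 (size 22): G(22) = 22 mod 4 = 2
Pile 2 (size 57): G(57) = 57 mod 4 = 1
Total Grundy value = XOR of all: 2 XOR 1 = 3

3


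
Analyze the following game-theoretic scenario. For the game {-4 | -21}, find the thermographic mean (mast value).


Game = {-4 | -21}, a switch {a | b} with numbers a > b.
Its thermograph has left wall a - t and right wall b + t, which meet at t = (a - b)/2, where both equal (a + b)/2. So the mast (mean value) is at (a + b)/2.
Mean = (-4 + (-21))/2 = -25/2 = -25/2

-25/2


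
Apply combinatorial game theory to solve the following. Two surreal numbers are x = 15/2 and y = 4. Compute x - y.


x = 15/2, y = 4
Converting to common denominator: 2
x = 15/2, y = 8/2
x - y = 15/2 - 4 = 7/2

7/2


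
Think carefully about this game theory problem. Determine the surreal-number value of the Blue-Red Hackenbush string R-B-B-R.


Edges (from ground): R-B-B-R
By Berlekamp's sign-expansion rule, a Blue-Red Hackenbush stalk has the value of the surreal number whose sign sequence is the edge sequence with B -> + and R -> -.
Sign sequence: -++-
Trace the sign expansion in the surreal number tree, starting from 0:
Edge 1: R (sign -) -> bounds (-inf, 0), value = -1
Edge 2: B (sign +) -> bounds (-1, 0), value = -1/2
Edge 3: B (sign +) -> bounds (-1/2, 0), value = -1/4
Edge 4: R (sign -) -> bounds (-1/2, -1/4), value = -3/8
Game value = -3/8

-3/8


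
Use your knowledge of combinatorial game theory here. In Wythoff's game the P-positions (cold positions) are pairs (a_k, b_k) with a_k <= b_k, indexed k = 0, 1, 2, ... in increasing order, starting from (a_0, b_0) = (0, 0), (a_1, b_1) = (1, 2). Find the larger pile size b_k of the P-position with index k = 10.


By Wythoff's theorem, a_k = floor(k * phi) and b_k = floor(k * phi^2) = a_k + k, where phi = (1 + sqrt(5))/2 is the golden ratio.
phi = (1 + sqrt(5))/2 = 1.618034
phi^2 = phi + 1 = 2.618034
k = 10
k * phi^2 = 10 * 2.618034 = 26.180340
b_10 = floor(k * phi^2) = 26 (check: a_10 + k = 16 + 10 = 26)

26


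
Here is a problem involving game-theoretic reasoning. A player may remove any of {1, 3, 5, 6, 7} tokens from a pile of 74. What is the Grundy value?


The subtraction set is S = {1, 3, 5, 6, 7}.
G(k) = mex{ G(k - s) : s in S, s <= k }. We compute iteratively: G(0) = 0.
G(1) = mex({0}) = 1
G(2) = mex({1}) = 0
G(3) = mex({0}) = 1
G(4) = mex({1}) = 0
G(5) = mex({0}) = 1
G(6) = mex({0, 1}) = 2
G(7) = mex({0, 1, 2}) = 3
G(8) = mex({0, 1, 3}) = 2
G(9) = mex({0, 1, 2}) = 3
G(10) = mex({0, 1, 3}) = 2
G(11) = mex({0, 1, 2}) = 3
G(12) = mex({1, 2, 3}) = 0
G(13) = mex({0, 2, 3}) = 1
G(14) = mex({1, 2, 3}) = 0
G(15) = mex({0, 2, 3}) = 1
G(16) = mex({1, 2, 3}) = 0
G(17) = mex({0, 2, 3}) = 1
G(18) = mex({0, 1, 3}) = 2
Observe that G(12)..G(18) = 0, 1, 0, 1, 0, 1, 2 repeats G(0)..G(6) = 0, 1, 0, 1, 0, 1, 2.
For k >= max(S) = 7, G(k) is determined by the previous 7 values G(k-7)..G(k-1); a window of 7 consecutive values has recurred shifted by 12, so by induction G(k + 12) = G(k) for all k >= 0: the sequence is periodic from the start with period 12.
One period: G(0..11) = 0, 1, 0, 1, 0, 1, 2, 3, 2, 3, 2, 3.
74 mod 12 = 2, so G(74) = G(2) = 0.

0


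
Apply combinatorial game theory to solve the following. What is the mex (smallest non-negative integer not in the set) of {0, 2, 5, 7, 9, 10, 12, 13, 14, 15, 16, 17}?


Set = {0, 2, 5, 7, 9, 10, 12, 13, 14, 15, 16, 17}
0 is in the set.
1 is NOT in the set. This is the mex.
mex = 1

1


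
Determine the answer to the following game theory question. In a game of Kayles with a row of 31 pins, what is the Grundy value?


Kayles: a move removes 1 or 2 adjacent pins from a contiguous row.
Removing pins from a row of k leaves two independent rows (a, b) with a + b = k - 1 (one pin) or a + b = k - 2 (two pins); an end removal gives a = 0.
By Sprague-Grundy, G(k) = mex{ G(a) XOR G(b) } over all these splits. G(0) = 0.
G(1): splits (0,0):0^0=0 -> mex({0}) = 1
G(2): splits (0,1):0^1=1 (0,0):0^0=0 -> mex({0, 1}) = 2
G(3): splits (0,2):0^2=2 (1,1):1^1=0 (0,1):0^1=1 -> mex({0, 1, 2}) = 3
G(4): splits (0,3):0^3=3 (1,2):1^2=3 (0,2):0^2=2 (1,1):1^1=0 -> mex({0, 2, 3}) = 1
G(5): splits (0,4):0^1=1 (1,3):1^3=2 (2,2):2^2=0 (0,3):0^3=3 (1,2):1^2=3 -> mex({0, 1, 2, 3}) = 4
G(6) = mex({0, 1, 2, 4}) = 3
G(7) = mex({0, 1, 3, 4, 5}) = 2
G(8) = mex({0, 2, 3, 5, 6}) = 1
G(9) = mex({0, 1, 2, 3, 6, 7}) = 4
G(10) = mex({0, 1, 3, 4, 5, 7}) = 2
G(11) = mex({0, 1, 2, 3, 4, 5}) = 6
G(12) = mex({0, 1, 2, 3, 5, 6, 7}) = 4
G(13) = mex({0, 2, 3, 4, 6, 7}) = 1
G(14) = mex({0, 1, 4, 5, 6, 7}) = 2
G(15) = mex({0, 1, 2, 3, 4, 5, 6}) = 7
G(16) = mex({0, 2, 3, 5, 6, 7}) = 1
G(17) = mex({0, 1, 2, 3, 5, 6, 7}) = 4
G(18) = mex({0, 1, 2, 4, 5, 6}) = 3
G(19) = mex({0, 1, 3, 4, 5, 7}) = 2
G(20) = mex({0, 2, 3, 4, 5, 6, 7}) = 1
G(21) = mex({0, 1, 2, 3, 5, 6, 7}) = 4
G(22) = mex({0, 1, 2, 3, 4, 5, 7}) = 6
G(23) = mex({0, 1, 2, 3, 4, 5, 6}) = 7
G(24) = mex({0, 1, 2, 3, 5, 6, 7}) = 4
G(25) = mex({0, 2, 3, 4, 6, 7}) = 1
G(26) = mex({0, 1, 3, 4, 5, 6, 7}) = 2
G(27) = mex({0, 1, 2, 3, 4, 5, 6, 7}) = 8
G(28) = mex({0, 1, 2, 3, 4, 6, 7, 8}) = 5
G(29) = mex({0, 1, 2, 3, 5, 6, 7, 8, 9}) = 4
G(30) = mex({0, 1, 2, 3, 4, 5, 6, 9, 10}) = 7
G(31) = mex({0, 1, 3, 4, 5, 7, 10, 11}) = 2
Therefore G(31) = 2.

2


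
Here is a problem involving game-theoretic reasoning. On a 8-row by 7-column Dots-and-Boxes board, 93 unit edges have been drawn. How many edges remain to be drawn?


Grid: 8 x 7 boxes, i.e. 9 rows and 8 columns of dots.
Horizontal edges: (rows + 1) * cols = 9 * 7 = 63
Vertical edges: rows * (cols + 1) = 8 * 8 = 64
Total edges: 63 + 64 = 127
Edges drawn: 93
Remaining: 127 - 93 = 34

34


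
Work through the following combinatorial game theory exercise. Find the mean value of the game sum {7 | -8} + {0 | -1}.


G1 = {7 | -8}, G2 = {0 | -1}
Each is a switch {a | b} with numbers a > b; its mean value is (a + b)/2, and mean value is additive over game sums: m(G1 + G2) = m(G1) + m(G2).
Mean of G1 = (7 + (-8))/2 = -1/2 = -1/2
Mean of G2 = (0 + (-1))/2 = -1/2 = -1/2
Mean of G1 + G2 = -1/2 + -1/2 = -1

-1


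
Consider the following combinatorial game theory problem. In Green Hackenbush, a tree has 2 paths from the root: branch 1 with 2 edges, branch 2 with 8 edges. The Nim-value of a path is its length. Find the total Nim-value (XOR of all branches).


The tree has 2 branches from the ground vertex.
In Green Hackenbush, the Nim-value of a simple path of length k is k.
Branch 1: length 2, Nim-value = 2
Branch 2: length 8, Nim-value = 8
Total Nim-value = XOR of all branch values:
0 XOR 2 = 2
2 XOR 8 = 10
Nim-value of the tree = 10

10


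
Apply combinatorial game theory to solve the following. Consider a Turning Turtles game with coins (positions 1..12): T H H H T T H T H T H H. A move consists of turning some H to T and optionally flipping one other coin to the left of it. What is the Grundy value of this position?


Coins: T H H H T T H T H T H H
Key fact: a single head at position k behaves exactly like a Nim heap of size k (turning it to T and optionally flipping a coin at j < k corresponds to moving the heap from k to j, or to 0), and heads combine as a disjunctive sum (two heads at the same place would cancel, matching j XOR j = 0). So the Nim-value is the XOR of the 1-indexed positions of the heads.
Face-up positions (1-indexed): [2, 3, 4, 7, 9, 11, 12]
XOR 0 with 2: 0 XOR 2 = 2
XOR 2 with 3: 2 XOR 3 = 1
XOR 1 with 4: 1 XOR 4 = 5
XOR 5 with 7: 5 XOR 7 = 2
XOR 2 with 9: 2 XOR 9 = 11
XOR 11 with 11: 11 XOR 11 = 0
XOR 0 with 12: 0 XOR 12 = 12
Nim-value = 12

12


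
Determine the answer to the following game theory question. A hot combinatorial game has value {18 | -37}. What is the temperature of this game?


The game is {18 | -37}, a switch {a | b} with numbers a > b.
Cooling {a | b} by t gives {a - t | b + t}, which stops being hot when a - t = b + t, i.e. at t = (a - b)/2. So the temperature of a switch is (a - b)/2.
Temperature = (Left option - Right option) / 2
= (18 - (-37)) / 2
= 55 / 2
= 55/2

55/2


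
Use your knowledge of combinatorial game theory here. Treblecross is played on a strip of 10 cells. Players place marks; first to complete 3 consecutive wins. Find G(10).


Treblecross: place X on empty cells; 3-in-a-row wins.
Playing within two cells of an existing X lets the opponent win at once, so sensible play treats the cells i-2..i+2 around each X as dead. The player left with no safe cell loses, so this is a normal-play take-away game on strips of safe cells.
Placing X at cell i (0-indexed) of a strip of k safe cells leaves independent strips of sizes max(0, i-2) and max(0, k-i-3). Hence G(k) = mex{ G(max(0,i-2)) XOR G(max(0,k-i-3)) : 0 <= i < k }, with G(0) = 0.
G(1): splits (0,0):0^0=0 -> mex({0}) = 1
G(2): splits (0,0):0^0=0 -> mex({0}) = 1
G(3): splits (0,0):0^0=0 -> mex({0}) = 1
G(4): splits (0,1):0^1=1 (0,0):0^0=0 -> mex({0, 1}) = 2
G(5): splits (0,2):0^1=1 (0,1):0^1=1 (0,0):0^0=0 -> mex({0, 1}) = 2
G(6) = mex({1}) = 0
G(7) = mex({0, 1, 2}) = 3
G(8) = mex({0, 1, 2}) = 3
G(9) = mex({0, 2}) = 1
G(10) = mex({0, 2, 3}) = 1
Therefore G(10) = 1.

1


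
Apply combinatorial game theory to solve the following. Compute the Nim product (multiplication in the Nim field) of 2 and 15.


Nim multiplication is bilinear over XOR: (u XOR v) * w = (u*w) XOR (v*w).
So we split each operand into its bit components and XOR the pairwise Nim products.
2 = 2 (as XOR of powers of 2).
15 = 1 + 2 + 4 + 8 (as XOR of powers of 2).
Using the standard Nim-product table on single bits:
  2*2 = 3,   2*4 = 8,   2*8 = 12,
  4*4 = 6,   4*8 = 11,  8*8 = 13,
and  1*x = x (identity), k*l = l*k (commutative).
Pairwise Nim products:
  2 * 1 = 2
  2 * 2 = 3
  2 * 4 = 8
  2 * 8 = 12
XOR them: 2 XOR 3 XOR 8 XOR 12 = 5.
Result: 2 * 15 = 5 (in Nim).

5


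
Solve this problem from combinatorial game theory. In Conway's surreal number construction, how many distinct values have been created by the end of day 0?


Day 0: {|} = 0 is born. Count = 1.
Day n: the number of surreal numbers born by day n is 2^(n+1) - 1.
By day 0: 2^1 - 1 = 1
By day 0: 1 surreal numbers.

1


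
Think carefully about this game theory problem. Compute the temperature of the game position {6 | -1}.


The game is {6 | -1}, a switch {a | b} with numbers a > b.
Cooling {a | b} by t gives {a - t | b + t}, which stops being hot when a - t = b + t, i.e. at t = (a - b)/2. So the temperature of a switch is (a - b)/2.
Temperature = (Left option - Right option) / 2
= (6 - (-1)) / 2
= 7 / 2
= 7/2

7/2


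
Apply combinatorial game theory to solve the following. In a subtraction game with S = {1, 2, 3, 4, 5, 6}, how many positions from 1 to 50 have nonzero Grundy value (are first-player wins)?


Subtraction set S = {1, 2, 3, 4, 5, 6}, so G(n) = n mod 7.
G(n) = 0 when n is a multiple of 7.
Multiples of 7 in [1, 50]: 7
N-positions (nonzero Grundy) = 50 - 7 = 43

43


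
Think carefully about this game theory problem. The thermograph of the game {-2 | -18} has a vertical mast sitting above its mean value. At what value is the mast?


Game = {-2 | -18}, a switch {a | b} with numbers a > b.
Its thermograph has left wall a - t and right wall b + t, which meet at t = (a - b)/2, where both equal (a + b)/2. So the mast (mean value) is at (a + b)/2.
Mean = (-2 + (-18))/2 = -20/2 = -10

-10


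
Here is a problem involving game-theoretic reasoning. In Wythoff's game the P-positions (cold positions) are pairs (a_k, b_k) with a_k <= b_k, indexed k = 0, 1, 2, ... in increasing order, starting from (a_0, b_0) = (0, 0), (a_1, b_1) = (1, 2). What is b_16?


By Wythoff's theorem, a_k = floor(k * phi) and b_k = floor(k * phi^2) = a_k + k, where phi = (1 + sqrt(5))/2 is the golden ratio.
phi = (1 + sqrt(5))/2 = 1.618034
phi^2 = phi + 1 = 2.618034
k = 16
k * phi^2 = 16 * 2.618034 = 41.888544
b_16 = floor(k * phi^2) = 41 (check: a_16 + k = 25 + 16 = 41)

41


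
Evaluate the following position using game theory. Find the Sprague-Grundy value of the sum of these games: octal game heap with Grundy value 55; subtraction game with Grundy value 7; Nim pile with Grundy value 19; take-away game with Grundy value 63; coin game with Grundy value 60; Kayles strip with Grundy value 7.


By the Sprague-Grundy theorem, the Grundy value of a sum of games is the XOR of individual Grundy values.
octal game heap: Grundy value = 55. Running XOR: 0 XOR 55 = 55
subtraction game: Grundy value = 7. Running XOR: 55 XOR 7 = 48
Nim pile: Grundy value = 19. Running XOR: 48 XOR 19 = 35
take-away game: Grundy value = 63. Running XOR: 35 XOR 63 = 28
coin game: Grundy value = 60. Running XOR: 28 XOR 60 = 32
Kayles strip: Grundy value = 7. Running XOR: 32 XOR 7 = 39
The combined Grundy value is 39.

39


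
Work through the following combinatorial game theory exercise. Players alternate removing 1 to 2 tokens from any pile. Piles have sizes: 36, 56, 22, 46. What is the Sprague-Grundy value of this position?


Subtraction set: {1, 2}
For this subtraction set, G(n) = n mod 3 (period = max + 1 = 3).
Pile 1 (size 36): G(36) = 36 mod 3 = 0
Pile 2 (size 56): G(56) = 56 mod 3 = 2
Pile 3 (size 22): G(22) = 22 mod 3 = 1
Pile 4 (size 46): G(46) = 46 mod 3 = 1
Total Grundy value = XOR of all: 0 XOR 2 XOR 1 XOR 1 = 2

2


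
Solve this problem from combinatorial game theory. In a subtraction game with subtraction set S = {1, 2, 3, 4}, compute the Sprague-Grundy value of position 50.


The subtraction set is S = {1, 2, 3, 4}.
G(k) = mex{ G(k - s) : s in S, s <= k }. We compute iteratively: G(0) = 0.
G(1) = mex({0}) = 1
G(2) = mex({0, 1}) = 2
G(3) = mex({0, 1, 2}) = 3
G(4) = mex({0, 1, 2, 3}) = 4
G(5) = mex({1, 2, 3, 4}) = 0
G(6) = mex({0, 2, 3, 4}) = 1
G(7) = mex({0, 1, 3, 4}) = 2
G(8) = mex({0, 1, 2, 4}) = 3
Observe that G(5)..G(8) = 0, 1, 2, 3 repeats G(0)..G(3) = 0, 1, 2, 3.
For k >= max(S) = 4, G(k) is determined by the previous 4 values G(k-4)..G(k-1); a window of 4 consecutive values has recurred shifted by 5, so by induction G(k + 5) = G(k) for all k >= 0: the sequence is periodic from the start with period 5.
One period: G(0..4) = 0, 1, 2, 3, 4.
50 mod 5 = 0, so G(50) = G(0) = 0.

0


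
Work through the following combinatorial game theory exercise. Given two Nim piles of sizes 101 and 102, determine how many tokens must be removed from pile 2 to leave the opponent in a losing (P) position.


Piles: 101 and 102
Current XOR: 101 XOR 102 = 3 (non-zero, so this is an N-position).
To make the XOR zero, we need to find a move that balances the piles.
For pile 2 (size 102): target = 102 XOR 3 = 101
We reduce pile 2 from 102 to 101.
Tokens removed: 102 - 101 = 1
Verification: 101 XOR 101 = 0

1


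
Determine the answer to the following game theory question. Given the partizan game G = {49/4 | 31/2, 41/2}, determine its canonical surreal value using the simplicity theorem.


Left options: {49/4}, max = 49/4
Right options: {31/2, 41/2}, min = 31/2
All options are numbers and max(Left) < min(Right), so by the simplicity theorem the value is the simplest (earliest-born) number strictly between 49/4 and 31/2.
Integers 13 through 15 all lie strictly between 49/4 and 31/2.
Among integers, the simplest (lowest birthday = smallest |n|; 0 is born on day 0, +-n on day n) is 13.
No non-integer in the interval can be simpler: if x is a non-integer in the interval, then floor(x) or ceil(x) also lies in the interval (the interval contains an integer), and both are proper prefixes of x's sign expansion, i.e. born earlier. So the game value is 13.
Game value = 13

13


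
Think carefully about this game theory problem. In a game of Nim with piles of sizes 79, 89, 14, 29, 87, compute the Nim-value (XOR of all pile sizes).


We need the XOR (exclusive or) of all pile sizes.
After XOR-ing pile 1 (size 79): 0 XOR 79 = 79
After XOR-ing pile 2 (size 89): 79 XOR 89 = 22
After XOR-ing pile 3 (size 14): 22 XOR 14 = 24
After XOR-ing pile 4 (size 29): 24 XOR 29 = 5
After XOR-ing pile 5 (size 87): 5 XOR 87 = 82
The Nim-value of this position is 82.

82


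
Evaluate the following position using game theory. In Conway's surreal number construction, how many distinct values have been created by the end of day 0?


Day 0: {|} = 0 is born. Count = 1.
Day n: the number of surreal numbers born by day n is 2^(n+1) - 1.
By day 0: 2^1 - 1 = 1
By day 0: 1 surreal numbers.

1


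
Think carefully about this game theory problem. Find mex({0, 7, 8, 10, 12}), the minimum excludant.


Set = {0, 7, 8, 10, 12}
0 is in the set.
1 is NOT in the set. This is the mex.
mex = 1

1


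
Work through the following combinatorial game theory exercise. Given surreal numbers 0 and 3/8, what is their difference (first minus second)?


x = 0, y = 3/8
Converting to common denominator: 8
x = 0/8, y = 3/8
x - y = 0 - 3/8 = -3/8

-3/8


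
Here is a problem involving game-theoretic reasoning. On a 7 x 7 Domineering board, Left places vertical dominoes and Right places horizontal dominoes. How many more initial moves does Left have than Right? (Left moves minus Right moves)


Board is 7 x 7 (rows x cols).
Left (vertical) placements: (rows-1) * cols = 6 * 7 = 42
Right (horizontal) placements: rows * (cols-1) = 7 * 6 = 42
Advantage = Left - Right = 42 - 42 = 0

0


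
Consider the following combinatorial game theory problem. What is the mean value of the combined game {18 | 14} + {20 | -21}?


G1 = {18 | 14}, G2 = {20 | -21}
Each is a switch {a | b} with numbers a > b; its mean value is (a + b)/2, and mean value is additive over game sums: m(G1 + G2) = m(G1) + m(G2).
Mean of G1 = (18 + (14))/2 = 32/2 = 16
Mean of G2 = (20 + (-21))/2 = -1/2 = -1/2
Mean of G1 + G2 = 16 + -1/2 = 31/2

31/2


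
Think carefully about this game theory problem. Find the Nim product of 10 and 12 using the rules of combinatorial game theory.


Nim multiplication is bilinear over XOR: (u XOR v) * w = (u*w) XOR (v*w).
So we split each operand into its bit components and XOR the pairwise Nim products.
10 = 2 + 8 (as XOR of powers of 2).
12 = 4 + 8 (as XOR of powers of 2).
Using the standard Nim-product table on single bits:
  2*2 = 3,   2*4 = 8,   2*8 = 12,
  4*4 = 6,   4*8 = 11,  8*8 = 13,
and  1*x = x (identity), k*l = l*k (commutative).
Pairwise Nim products:
  2 * 4 = 8
  2 * 8 = 12
  8 * 4 = 11
  8 * 8 = 13
XOR them: 8 XOR 12 XOR 11 XOR 13 = 2.
Result: 10 * 12 = 2 (in Nim).

2


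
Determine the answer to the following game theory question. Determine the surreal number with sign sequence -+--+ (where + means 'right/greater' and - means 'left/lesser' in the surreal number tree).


Sign expansion: -+--+
Rule: track bounds (lo, hi), initially (-inf, +inf). On '+', the current value becomes lo and we move to the simplest number in (value, hi): value + 1 if hi = +inf, otherwise the midpoint (value + hi)/2. On '-', the current value becomes hi and we move to value - 1 if lo = -inf, otherwise the midpoint (lo + value)/2.
Start at 0.
Step 1: sign = -, move left. Bounds: (-inf, 0). Value = -1
Step 2: sign = +, move right. Bounds: (-1, 0). Value = -1/2
Step 3: sign = -, move left. Bounds: (-1, -1/2). Value = -3/4
Step 4: sign = -, move left. Bounds: (-1, -3/4). Value = -7/8
Step 5: sign = +, move right. Bounds: (-7/8, -3/4). Value = -13/16
The surreal number with sign expansion -+--+ is -13/16.

-13/16


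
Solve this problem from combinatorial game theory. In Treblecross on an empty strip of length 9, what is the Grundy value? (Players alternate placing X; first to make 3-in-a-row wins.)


Treblecross: place X on empty cells; 3-in-a-row wins.
Playing within two cells of an existing X lets the opponent win at once, so sensible play treats the cells i-2..i+2 around each X as dead. The player left with no safe cell loses, so this is a normal-play take-away game on strips of safe cells.
Placing X at cell i (0-indexed) of a strip of k safe cells leaves independent strips of sizes max(0, i-2) and max(0, k-i-3). Hence G(k) = mex{ G(max(0,i-2)) XOR G(max(0,k-i-3)) : 0 <= i < k }, with G(0) = 0.
G(1): splits (0,0):0^0=0 -> mex({0}) = 1
G(2): splits (0,0):0^0=0 -> mex({0}) = 1
G(3): splits (0,0):0^0=0 -> mex({0}) = 1
G(4): splits (0,1):0^1=1 (0,0):0^0=0 -> mex({0, 1}) = 2
G(5): splits (0,2):0^1=1 (0,1):0^1=1 (0,0):0^0=0 -> mex({0, 1}) = 2
G(6) = mex({1}) = 0
G(7) = mex({0, 1, 2}) = 3
G(8) = mex({0, 1, 2}) = 3
G(9) = mex({0, 2}) = 1
Therefore G(9) = 1.

1


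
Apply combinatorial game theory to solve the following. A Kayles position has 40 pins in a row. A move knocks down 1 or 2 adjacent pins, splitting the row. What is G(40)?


Kayles: a move removes 1 or 2 adjacent pins from a contiguous row.
Removing pins from a row of k leaves two independent rows (a, b) with a + b = k - 1 (one pin) or a + b = k - 2 (two pins); an end removal gives a = 0.
By Sprague-Grundy, G(k) = mex{ G(a) XOR G(b) } over all these splits. G(0) = 0.
G(1): splits (0,0):0^0=0 -> mex({0}) = 1
G(2): splits (0,1):0^1=1 (0,0):0^0=0 -> mex({0, 1}) = 2
G(3): splits (0,2):0^2=2 (1,1):1^1=0 (0,1):0^1=1 -> mex({0, 1, 2}) = 3
G(4): splits (0,3):0^3=3 (1,2):1^2=3 (0,2):0^2=2 (1,1):1^1=0 -> mex({0, 2, 3}) = 1
G(5): splits (0,4):0^1=1 (1,3):1^3=2 (2,2):2^2=0 (0,3):0^3=3 (1,2):1^2=3 -> mex({0, 1, 2, 3}) = 4
G(6) = mex({0, 1, 2, 4}) = 3
G(7) = mex({0, 1, 3, 4, 5}) = 2
G(8) = mex({0, 2, 3, 5, 6}) = 1
G(9) = mex({0, 1, 2, 3, 6, 7}) = 4
G(10) = mex({0, 1, 3, 4, 5, 7}) = 2
G(11) = mex({0, 1, 2, 3, 4, 5}) = 6
G(12) = mex({0, 1, 2, 3, 5, 6, 7}) = 4
G(13) = mex({0, 2, 3, 4, 6, 7}) = 1
G(14) = mex({0, 1, 4, 5, 6, 7}) = 2
G(15) = mex({0, 1, 2, 3, 4, 5, 6}) = 7
G(16) = mex({0, 2, 3, 5, 6, 7}) = 1
G(17) = mex({0, 1, 2, 3, 5, 6, 7}) = 4
G(18) = mex({0, 1, 2, 4, 5, 6}) = 3
G(19) = mex({0, 1, 3, 4, 5, 7}) = 2
G(20) = mex({0, 2, 3, 4, 5, 6, 7}) = 1
G(21) = mex({0, 1, 2, 3, 5, 6, 7}) = 4
G(22) = mex({0, 1, 2, 3, 4, 5, 7}) = 6
G(23) = mex({0, 1, 2, 3, 4, 5, 6}) = 7
G(24) = mex({0, 1, 2, 3, 5, 6, 7}) = 4
G(25) = mex({0, 2, 3, 4, 6, 7}) = 1
G(26) = mex({0, 1, 3, 4, 5, 6, 7}) = 2
G(27) = mex({0, 1, 2, 3, 4, 5, 6, 7}) = 8
G(28) = mex({0, 1, 2, 3, 4, 6, 7, 8}) = 5
G(29) = mex({0, 1, 2, 3, 5, 6, 7, 8, 9}) = 4
G(30) = mex({0, 1, 2, 3, 4, 5, 6, 9, 10}) = 7
G(31) = mex({0, 1, 3, 4, 5, 7, 10, 11}) = 2
G(32) = mex({0, 2, 3, 4, 5, 6, 7, 9, 11}) = 1
G(33) = mex({0, 1, 2, 3, 4, 5, 6, 7, 9, 12}) = 8
G(34) = mex({0, 1, 2, 3, 4, 5, 7, 8, 11, 12}) = 6
G(35) = mex({0, 1, 2, 3, 4, 5, 6, 8, 9, 10, 11}) = 7
G(36) = mex({0, 1, 2, 3, 5, 6, 7, 9, 10}) = 4
G(37) = mex({0, 2, 3, 4, 6, 7, 9, 10, 11, 12}) = 1
G(38) = mex({0, 1, 3, 4, 5, 6, 7, 9, 10, 11, 12}) = 2
G(39) = mex({0, 1, 2, 4, 5, 6, 7, 9, 10, 12, 14}) = 3
G(40) = mex({0, 2, 3, 4, 6, 7, 11, 12, 14}) = 1
Therefore G(40) = 1.

1


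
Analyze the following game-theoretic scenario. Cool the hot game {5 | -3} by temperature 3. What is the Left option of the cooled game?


Original game: {5 | -3} (a switch {a | b} with a > b).
Cooling by t (for t below the temperature (a - b)/2 = 4) taxes each move by t: {a | b} cooled by t is {a - t | b + t}.
Cooling amount: t = 3
Cooled Left option: 5 - 3 = 2
Cooled Right option: -3 + 3 = 0
Cooled game: {2 | 0}
Left option = 2

2


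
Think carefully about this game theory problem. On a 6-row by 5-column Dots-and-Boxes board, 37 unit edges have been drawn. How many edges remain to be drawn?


Grid: 6 x 5 boxes, i.e. 7 rows and 6 columns of dots.
Horizontal edges: (rows + 1) * cols = 7 * 5 = 35
Vertical edges: rows * (cols + 1) = 6 * 6 = 36
Total edges: 35 + 36 = 71
Edges drawn: 37
Remaining: 71 - 37 = 34

34


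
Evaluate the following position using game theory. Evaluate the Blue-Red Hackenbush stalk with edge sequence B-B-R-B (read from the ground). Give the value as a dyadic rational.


Edges (from ground): B-B-R-B
By Berlekamp's sign-expansion rule, a Blue-Red Hackenbush stalk has the value of the surreal number whose sign sequence is the edge sequence with B -> + and R -> -.
Sign sequence: ++-+
Trace the sign expansion in the surreal number tree, starting from 0:
Edge 1: B (sign +) -> bounds (0, +inf), value = 1
Edge 2: B (sign +) -> bounds (1, +inf), value = 2
Edge 3: R (sign -) -> bounds (1, 2), value = 3/2
Edge 4: B (sign +) -> bounds (3/2, 2), value = 7/4
Game value = 7/4

7/4


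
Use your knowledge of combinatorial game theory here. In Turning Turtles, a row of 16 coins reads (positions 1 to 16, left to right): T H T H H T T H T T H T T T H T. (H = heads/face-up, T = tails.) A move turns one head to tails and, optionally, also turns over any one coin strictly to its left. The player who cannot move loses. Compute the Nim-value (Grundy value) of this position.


Coins: T H T H H T T H T T H T T T H T
Key fact: a single head at position k behaves exactly like a Nim heap of size k (turning it to T and optionally flipping a coin at j < k corresponds to moving the heap from k to j, or to 0), and heads combine as a disjunctive sum (two heads at the same place would cancel, matching j XOR j = 0). So the Nim-value is the XOR of the 1-indexed positions of the heads.
Face-up positions (1-indexed): [2, 4, 5, 8, 11, 15]
XOR 0 with 2: 0 XOR 2 = 2
XOR 2 with 4: 2 XOR 4 = 6
XOR 6 with 5: 6 XOR 5 = 3
XOR 3 with 8: 3 XOR 8 = 11
XOR 11 with 11: 11 XOR 11 = 0
XOR 0 with 15: 0 XOR 15 = 15
Nim-value = 15

15


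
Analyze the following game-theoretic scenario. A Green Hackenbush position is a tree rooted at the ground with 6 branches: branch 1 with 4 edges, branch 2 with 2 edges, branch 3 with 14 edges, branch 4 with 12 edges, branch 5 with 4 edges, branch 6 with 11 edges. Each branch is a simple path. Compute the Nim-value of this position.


The tree has 6 branches from the ground vertex.
In Green Hackenbush, the Nim-value of a simple path of length k is k.
Branch 1: length 4, Nim-value = 4
Branch 2: length 2, Nim-value = 2
Branch 3: length 14, Nim-value = 14
Branch 4: length 12, Nim-value = 12
Branch 5: length 4, Nim-value = 4
Branch 6: length 11, Nim-value = 11
Total Nim-value = XOR of all branch values:
0 XOR 4 = 4
4 XOR 2 = 6
6 XOR 14 = 8
8 XOR 12 = 4
4 XOR 4 = 0
0 XOR 11 = 11
Nim-value of the tree = 11

11


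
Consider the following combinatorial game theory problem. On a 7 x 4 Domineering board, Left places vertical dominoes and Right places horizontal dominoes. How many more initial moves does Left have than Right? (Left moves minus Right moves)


Board is 7 x 4 (rows x cols).
Left (vertical) placements: (rows-1) * cols = 6 * 4 = 24
Right (horizontal) placements: rows * (cols-1) = 7 * 3 = 21
Advantage = Left - Right = 24 - 21 = 3

3


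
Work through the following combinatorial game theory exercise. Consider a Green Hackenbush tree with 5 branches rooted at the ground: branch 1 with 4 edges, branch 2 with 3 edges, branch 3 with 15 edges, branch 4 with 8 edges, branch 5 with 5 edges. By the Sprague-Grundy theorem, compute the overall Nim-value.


The tree has 5 branches from the ground vertex.
In Green Hackenbush, the Nim-value of a simple path of length k is k.
Branch 1: length 4, Nim-value = 4
Branch 2: length 3, Nim-value = 3
Branch 3: length 15, Nim-value = 15
Branch 4: length 8, Nim-value = 8
Branch 5: length 5, Nim-value = 5
Total Nim-value = XOR of all branch values:
0 XOR 4 = 4
4 XOR 3 = 7
7 XOR 15 = 8
8 XOR 8 = 0
0 XOR 5 = 5
Nim-value of the tree = 5

5


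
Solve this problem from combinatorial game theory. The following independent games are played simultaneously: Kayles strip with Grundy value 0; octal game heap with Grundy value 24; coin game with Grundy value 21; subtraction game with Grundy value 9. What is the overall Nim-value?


By the Sprague-Grundy theorem, the Grundy value of a sum of games is the XOR of individual Grundy values.
Kayles strip: Grundy value = 0. Running XOR: 0 XOR 0 = 0
octal game heap: Grundy value = 24. Running XOR: 0 XOR 24 = 24
coin game: Grundy value = 21. Running XOR: 24 XOR 21 = 13
subtraction game: Grundy value = 9. Running XOR: 13 XOR 9 = 4
The combined Grundy value is 4.

4


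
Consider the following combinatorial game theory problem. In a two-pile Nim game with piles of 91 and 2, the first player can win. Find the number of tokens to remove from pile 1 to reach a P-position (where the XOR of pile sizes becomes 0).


Piles: 91 and 2
Current XOR: 91 XOR 2 = 89 (non-zero, so this is an N-position).
To make the XOR zero, we need to find a move that balances the piles.
For pile 1 (size 91): target = 91 XOR 89 = 2
We reduce pile 1 from 91 to 2.
Tokens removed: 91 - 2 = 89
Verification: 2 XOR 2 = 0

89


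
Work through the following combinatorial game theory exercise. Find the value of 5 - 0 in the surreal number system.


x = 5, y = 0
x - y = 5 - 0 = 5

5


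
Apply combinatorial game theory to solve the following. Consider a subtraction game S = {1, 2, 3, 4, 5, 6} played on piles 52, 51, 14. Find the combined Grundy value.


Subtraction set: {1, 2, 3, 4, 5, 6}
For this subtraction set, G(n) = n mod 7 (period = max + 1 = 7).
Pile 1 (size 52): G(52) = 52 mod 7 = 3
Pile 2 (size 51): G(51) = 51 mod 7 = 2
Pile 3 (size 14): G(14) = 14 mod 7 = 0
Total Grundy value = XOR of all: 3 XOR 2 XOR 0 = 1

1


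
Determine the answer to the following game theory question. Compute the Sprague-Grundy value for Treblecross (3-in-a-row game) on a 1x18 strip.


Treblecross: place X on empty cells; 3-in-a-row wins.
Playing within two cells of an existing X lets the opponent win at once, so sensible play treats the cells i-2..i+2 around each X as dead. The player left with no safe cell loses, so this is a normal-play take-away game on strips of safe cells.
Placing X at cell i (0-indexed) of a strip of k safe cells leaves independent strips of sizes max(0, i-2) and max(0, k-i-3). Hence G(k) = mex{ G(max(0,i-2)) XOR G(max(0,k-i-3)) : 0 <= i < k }, with G(0) = 0.
G(1): splits (0,0):0^0=0 -> mex({0}) = 1
G(2): splits (0,0):0^0=0 -> mex({0}) = 1
G(3): splits (0,0):0^0=0 -> mex({0}) = 1
G(4): splits (0,1):0^1=1 (0,0):0^0=0 -> mex({0, 1}) = 2
G(5): splits (0,2):0^1=1 (0,1):0^1=1 (0,0):0^0=0 -> mex({0, 1}) = 2
G(6) = mex({1}) = 0
G(7) = mex({0, 1, 2}) = 3
G(8) = mex({0, 1, 2}) = 3
G(9) = mex({0, 2}) = 1
G(10) = mex({0, 2, 3}) = 1
G(11) = mex({0, 3}) = 1
G(12) = mex({1, 3}) = 0
G(13) = mex({0, 1, 2, 3}) = 4
G(14) = mex({0, 1, 2}) = 3
G(15) = mex({0, 1, 2}) = 3
G(16) = mex({0, 1, 2, 4}) = 3
G(17) = mex({0, 1, 3, 4}) = 2
G(18) = mex({0, 1, 3, 4}) = 2
Therefore G(18) = 2.

2


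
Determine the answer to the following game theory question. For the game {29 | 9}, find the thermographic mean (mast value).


Game = {29 | 9}, a switch {a | b} with numbers a > b.
Its thermograph has left wall a - t and right wall b + t, which meet at t = (a - b)/2, where both equal (a + b)/2. So the mast (mean value) is at (a + b)/2.
Mean = (29 + (9))/2 = 38/2 = 19

19


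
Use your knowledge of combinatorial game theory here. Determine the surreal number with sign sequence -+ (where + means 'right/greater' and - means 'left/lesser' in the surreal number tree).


Sign expansion: -+
Rule: track bounds (lo, hi), initially (-inf, +inf). On '+', the current value becomes lo and we move to the simplest number in (value, hi): value + 1 if hi = +inf, otherwise the midpoint (value + hi)/2. On '-', the current value becomes hi and we move to value - 1 if lo = -inf, otherwise the midpoint (lo + value)/2.
Start at 0.
Step 1: sign = -, move left. Bounds: (-inf, 0). Value = -1
Step 2: sign = +, move right. Bounds: (-1, 0). Value = -1/2
The surreal number with sign expansion -+ is -1/2.

-1/2


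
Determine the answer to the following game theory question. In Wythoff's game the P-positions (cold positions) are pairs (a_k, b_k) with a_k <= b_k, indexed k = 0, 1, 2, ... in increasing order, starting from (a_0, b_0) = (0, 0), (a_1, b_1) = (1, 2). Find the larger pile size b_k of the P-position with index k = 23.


By Wythoff's theorem, a_k = floor(k * phi) and b_k = floor(k * phi^2) = a_k + k, where phi = (1 + sqrt(5))/2 is the golden ratio.
phi = (1 + sqrt(5))/2 = 1.618034
phi^2 = phi + 1 = 2.618034
k = 23
k * phi^2 = 23 * 2.618034 = 60.214782
b_23 = floor(k * phi^2) = 60 (check: a_23 + k = 37 + 23 = 60)

60


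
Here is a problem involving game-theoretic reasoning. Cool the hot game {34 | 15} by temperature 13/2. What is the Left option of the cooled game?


Original game: {34 | 15} (a switch {a | b} with a > b).
Cooling by t (for t below the temperature (a - b)/2 = 19/2) taxes each move by t: {a | b} cooled by t is {a - t | b + t}.
Cooling amount: t = 13/2
Cooled Left option: 34 - 13/2 = 55/2
Cooled Right option: 15 + 13/2 = 43/2
Cooled game: {55/2 | 43/2}
Left option = 55/2

55/2


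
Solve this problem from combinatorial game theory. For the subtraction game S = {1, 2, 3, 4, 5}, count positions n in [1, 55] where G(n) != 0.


Subtraction set S = {1, 2, 3, 4, 5}, so G(n) = n mod 6.
G(n) = 0 when n is a multiple of 6.
Multiples of 6 in [1, 55]: 9
N-positions (nonzero Grundy) = 55 - 9 = 46

46


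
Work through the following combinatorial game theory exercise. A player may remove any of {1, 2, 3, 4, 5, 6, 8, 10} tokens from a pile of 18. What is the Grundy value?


The subtraction set is S = {1, 2, 3, 4, 5, 6, 8, 10}.
G(k) = mex{ G(k - s) : s in S, s <= k }. We compute iteratively: G(0) = 0.
G(1) = mex({0}) = 1
G(2) = mex({0, 1}) = 2
G(3) = mex({0, 1, 2}) = 3
G(4) = mex({0, 1, 2, 3}) = 4
G(5) = mex({0, 1, 2, 3, 4}) = 5
G(6) = mex({0, 1, 2, 3, 4, 5}) = 6
G(7) = mex({1, 2, 3, 4, 5, 6}) = 0
G(8) = mex({0, 2, 3, 4, 5, 6}) = 1
G(9) = mex({0, 1, 3, 4, 5, 6}) = 2
G(10) = mex({0, 1, 2, 4, 5, 6}) = 3
G(11) = mex({0, 1, 2, 3, 5, 6}) = 4
G(12) = mex({0, 1, 2, 3, 4, 6}) = 5
G(13) = mex({0, 1, 2, 3, 4, 5}) = 6
G(14) = mex({1, 2, 3, 4, 5, 6}) = 0
G(15) = mex({0, 2, 3, 4, 5, 6}) = 1
G(16) = mex({0, 1, 3, 4, 5, 6}) = 2
Observe that G(7)..G(16) = 0, 1, 2, 3, 4, 5, 6, 0, 1, 2 repeats G(0)..G(9) = 0, 1, 2, 3, 4, 5, 6, 0, 1, 2.
For k >= max(S) = 10, G(k) is determined by the previous 10 values G(k-10)..G(k-1); a window of 10 consecutive values has recurred shifted by 7, so by induction G(k + 7) = G(k) for all k >= 0: the sequence is periodic from the start with period 7.
One period: G(0..6) = 0, 1, 2, 3, 4, 5, 6.
18 mod 7 = 4, so G(18) = G(4) = 4.

4


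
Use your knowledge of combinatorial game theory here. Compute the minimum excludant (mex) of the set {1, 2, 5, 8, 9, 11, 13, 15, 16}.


Set = {1, 2, 5, 8, 9, 11, 13, 15, 16}
0 is NOT in the set. This is the mex.
mex = 0

0


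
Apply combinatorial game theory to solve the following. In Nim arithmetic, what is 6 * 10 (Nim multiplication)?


Nim multiplication is bilinear over XOR: (u XOR v) * w = (u*w) XOR (v*w).
So we split each operand into its bit components and XOR the pairwise Nim products.
6 = 2 + 4 (as XOR of powers of 2).
10 = 2 + 8 (as XOR of powers of 2).
Using the standard Nim-product table on single bits:
  2*2 = 3,   2*4 = 8,   2*8 = 12,
  4*4 = 6,   4*8 = 11,  8*8 = 13,
and  1*x = x (identity), k*l = l*k (commutative).
Pairwise Nim products:
  2 * 2 = 3
  2 * 8 = 12
  4 * 2 = 8
  4 * 8 = 11
XOR them: 3 XOR 12 XOR 8 XOR 11 = 12.
Result: 6 * 10 = 12 (in Nim).

12


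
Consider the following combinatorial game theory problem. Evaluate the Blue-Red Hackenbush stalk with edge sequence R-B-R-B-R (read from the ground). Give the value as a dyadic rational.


Edges (from ground): R-B-R-B-R
By Berlekamp's sign-expansion rule, a Blue-Red Hackenbush stalk has the value of the surreal number whose sign sequence is the edge sequence with B -> + and R -> -.
Sign sequence: -+-+-
Trace the sign expansion in the surreal number tree, starting from 0:
Edge 1: R (sign -) -> bounds (-inf, 0), value = -1
Edge 2: B (sign +) -> bounds (-1, 0), value = -1/2
Edge 3: R (sign -) -> bounds (-1, -1/2), value = -3/4
Edge 4: B (sign +) -> bounds (-3/4, -1/2), value = -5/8
Edge 5: R (sign -) -> bounds (-3/4, -5/8), value = -11/16
Game value = -11/16

-11/16
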